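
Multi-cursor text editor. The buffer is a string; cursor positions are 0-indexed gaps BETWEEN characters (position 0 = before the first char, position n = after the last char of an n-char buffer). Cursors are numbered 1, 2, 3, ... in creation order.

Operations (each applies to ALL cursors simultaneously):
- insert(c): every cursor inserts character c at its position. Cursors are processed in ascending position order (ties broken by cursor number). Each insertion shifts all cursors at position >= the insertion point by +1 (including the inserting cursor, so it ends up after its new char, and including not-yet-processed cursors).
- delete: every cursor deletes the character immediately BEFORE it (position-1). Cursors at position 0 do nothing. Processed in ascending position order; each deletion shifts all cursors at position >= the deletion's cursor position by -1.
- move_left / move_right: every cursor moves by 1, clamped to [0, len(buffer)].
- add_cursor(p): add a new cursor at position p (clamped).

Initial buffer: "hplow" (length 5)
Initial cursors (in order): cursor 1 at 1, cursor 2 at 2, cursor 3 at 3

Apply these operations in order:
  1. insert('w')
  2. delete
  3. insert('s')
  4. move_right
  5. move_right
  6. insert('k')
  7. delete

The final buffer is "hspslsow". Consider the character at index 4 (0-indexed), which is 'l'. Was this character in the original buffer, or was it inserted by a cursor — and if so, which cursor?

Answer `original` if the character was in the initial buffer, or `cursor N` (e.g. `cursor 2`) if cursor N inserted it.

Answer: original

Derivation:
After op 1 (insert('w')): buffer="hwpwlwow" (len 8), cursors c1@2 c2@4 c3@6, authorship .1.2.3..
After op 2 (delete): buffer="hplow" (len 5), cursors c1@1 c2@2 c3@3, authorship .....
After op 3 (insert('s')): buffer="hspslsow" (len 8), cursors c1@2 c2@4 c3@6, authorship .1.2.3..
After op 4 (move_right): buffer="hspslsow" (len 8), cursors c1@3 c2@5 c3@7, authorship .1.2.3..
After op 5 (move_right): buffer="hspslsow" (len 8), cursors c1@4 c2@6 c3@8, authorship .1.2.3..
After op 6 (insert('k')): buffer="hspsklskowk" (len 11), cursors c1@5 c2@8 c3@11, authorship .1.21.32..3
After op 7 (delete): buffer="hspslsow" (len 8), cursors c1@4 c2@6 c3@8, authorship .1.2.3..
Authorship (.=original, N=cursor N): . 1 . 2 . 3 . .
Index 4: author = original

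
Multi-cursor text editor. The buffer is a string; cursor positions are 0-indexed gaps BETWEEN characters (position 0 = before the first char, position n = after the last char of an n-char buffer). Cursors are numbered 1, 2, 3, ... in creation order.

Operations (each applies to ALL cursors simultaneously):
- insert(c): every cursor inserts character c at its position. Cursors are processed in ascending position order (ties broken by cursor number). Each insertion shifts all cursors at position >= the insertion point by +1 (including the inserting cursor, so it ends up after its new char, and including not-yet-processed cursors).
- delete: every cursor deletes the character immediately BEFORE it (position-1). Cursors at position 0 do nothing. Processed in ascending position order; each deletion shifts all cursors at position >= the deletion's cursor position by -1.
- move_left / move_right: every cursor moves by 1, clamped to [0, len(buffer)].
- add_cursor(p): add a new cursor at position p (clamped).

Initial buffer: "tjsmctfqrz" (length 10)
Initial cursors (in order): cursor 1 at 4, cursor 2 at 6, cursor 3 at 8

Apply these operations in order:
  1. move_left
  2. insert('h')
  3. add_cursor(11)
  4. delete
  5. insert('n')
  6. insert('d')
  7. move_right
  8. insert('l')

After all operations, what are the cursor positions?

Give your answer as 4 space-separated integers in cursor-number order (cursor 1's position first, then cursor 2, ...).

After op 1 (move_left): buffer="tjsmctfqrz" (len 10), cursors c1@3 c2@5 c3@7, authorship ..........
After op 2 (insert('h')): buffer="tjshmchtfhqrz" (len 13), cursors c1@4 c2@7 c3@10, authorship ...1..2..3...
After op 3 (add_cursor(11)): buffer="tjshmchtfhqrz" (len 13), cursors c1@4 c2@7 c3@10 c4@11, authorship ...1..2..3...
After op 4 (delete): buffer="tjsmctfrz" (len 9), cursors c1@3 c2@5 c3@7 c4@7, authorship .........
After op 5 (insert('n')): buffer="tjsnmcntfnnrz" (len 13), cursors c1@4 c2@7 c3@11 c4@11, authorship ...1..2..34..
After op 6 (insert('d')): buffer="tjsndmcndtfnnddrz" (len 17), cursors c1@5 c2@9 c3@15 c4@15, authorship ...11..22..3434..
After op 7 (move_right): buffer="tjsndmcndtfnnddrz" (len 17), cursors c1@6 c2@10 c3@16 c4@16, authorship ...11..22..3434..
After op 8 (insert('l')): buffer="tjsndmlcndtlfnnddrllz" (len 21), cursors c1@7 c2@12 c3@20 c4@20, authorship ...11.1.22.2.3434.34.

Answer: 7 12 20 20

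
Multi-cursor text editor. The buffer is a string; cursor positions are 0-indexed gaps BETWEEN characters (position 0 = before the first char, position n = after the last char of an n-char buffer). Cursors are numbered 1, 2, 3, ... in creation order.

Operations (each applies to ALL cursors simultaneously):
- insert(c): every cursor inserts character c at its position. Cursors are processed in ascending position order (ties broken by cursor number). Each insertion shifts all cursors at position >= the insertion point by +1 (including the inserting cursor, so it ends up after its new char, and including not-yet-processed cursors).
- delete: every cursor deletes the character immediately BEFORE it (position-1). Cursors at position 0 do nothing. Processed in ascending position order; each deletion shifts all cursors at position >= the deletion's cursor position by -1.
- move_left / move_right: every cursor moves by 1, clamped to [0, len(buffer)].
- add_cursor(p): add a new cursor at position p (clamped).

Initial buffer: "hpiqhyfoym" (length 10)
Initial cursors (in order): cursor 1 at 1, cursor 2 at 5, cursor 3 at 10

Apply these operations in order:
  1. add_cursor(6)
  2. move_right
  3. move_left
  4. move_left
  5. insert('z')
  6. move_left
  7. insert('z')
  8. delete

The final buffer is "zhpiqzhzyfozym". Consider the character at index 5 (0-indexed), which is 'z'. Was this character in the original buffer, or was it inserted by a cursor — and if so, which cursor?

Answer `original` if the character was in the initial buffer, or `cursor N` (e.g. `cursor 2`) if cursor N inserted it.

Answer: cursor 2

Derivation:
After op 1 (add_cursor(6)): buffer="hpiqhyfoym" (len 10), cursors c1@1 c2@5 c4@6 c3@10, authorship ..........
After op 2 (move_right): buffer="hpiqhyfoym" (len 10), cursors c1@2 c2@6 c4@7 c3@10, authorship ..........
After op 3 (move_left): buffer="hpiqhyfoym" (len 10), cursors c1@1 c2@5 c4@6 c3@9, authorship ..........
After op 4 (move_left): buffer="hpiqhyfoym" (len 10), cursors c1@0 c2@4 c4@5 c3@8, authorship ..........
After op 5 (insert('z')): buffer="zhpiqzhzyfozym" (len 14), cursors c1@1 c2@6 c4@8 c3@12, authorship 1....2.4...3..
After op 6 (move_left): buffer="zhpiqzhzyfozym" (len 14), cursors c1@0 c2@5 c4@7 c3@11, authorship 1....2.4...3..
After op 7 (insert('z')): buffer="zzhpiqzzhzzyfozzym" (len 18), cursors c1@1 c2@7 c4@10 c3@15, authorship 11....22.44...33..
After op 8 (delete): buffer="zhpiqzhzyfozym" (len 14), cursors c1@0 c2@5 c4@7 c3@11, authorship 1....2.4...3..
Authorship (.=original, N=cursor N): 1 . . . . 2 . 4 . . . 3 . .
Index 5: author = 2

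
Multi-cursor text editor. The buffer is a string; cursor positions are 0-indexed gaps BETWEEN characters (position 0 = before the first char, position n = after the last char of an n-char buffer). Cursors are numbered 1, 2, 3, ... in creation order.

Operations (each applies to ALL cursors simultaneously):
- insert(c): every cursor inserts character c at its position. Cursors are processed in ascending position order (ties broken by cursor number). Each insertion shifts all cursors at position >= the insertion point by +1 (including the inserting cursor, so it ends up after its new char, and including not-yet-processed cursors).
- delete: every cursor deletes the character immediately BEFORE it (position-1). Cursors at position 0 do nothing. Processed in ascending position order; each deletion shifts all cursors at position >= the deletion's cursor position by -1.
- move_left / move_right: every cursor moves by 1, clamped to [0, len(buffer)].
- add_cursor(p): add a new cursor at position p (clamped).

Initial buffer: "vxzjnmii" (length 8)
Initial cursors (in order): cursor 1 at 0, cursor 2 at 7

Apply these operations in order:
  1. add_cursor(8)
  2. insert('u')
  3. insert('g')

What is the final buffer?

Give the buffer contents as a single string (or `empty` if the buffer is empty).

After op 1 (add_cursor(8)): buffer="vxzjnmii" (len 8), cursors c1@0 c2@7 c3@8, authorship ........
After op 2 (insert('u')): buffer="uvxzjnmiuiu" (len 11), cursors c1@1 c2@9 c3@11, authorship 1.......2.3
After op 3 (insert('g')): buffer="ugvxzjnmiugiug" (len 14), cursors c1@2 c2@11 c3@14, authorship 11.......22.33

Answer: ugvxzjnmiugiug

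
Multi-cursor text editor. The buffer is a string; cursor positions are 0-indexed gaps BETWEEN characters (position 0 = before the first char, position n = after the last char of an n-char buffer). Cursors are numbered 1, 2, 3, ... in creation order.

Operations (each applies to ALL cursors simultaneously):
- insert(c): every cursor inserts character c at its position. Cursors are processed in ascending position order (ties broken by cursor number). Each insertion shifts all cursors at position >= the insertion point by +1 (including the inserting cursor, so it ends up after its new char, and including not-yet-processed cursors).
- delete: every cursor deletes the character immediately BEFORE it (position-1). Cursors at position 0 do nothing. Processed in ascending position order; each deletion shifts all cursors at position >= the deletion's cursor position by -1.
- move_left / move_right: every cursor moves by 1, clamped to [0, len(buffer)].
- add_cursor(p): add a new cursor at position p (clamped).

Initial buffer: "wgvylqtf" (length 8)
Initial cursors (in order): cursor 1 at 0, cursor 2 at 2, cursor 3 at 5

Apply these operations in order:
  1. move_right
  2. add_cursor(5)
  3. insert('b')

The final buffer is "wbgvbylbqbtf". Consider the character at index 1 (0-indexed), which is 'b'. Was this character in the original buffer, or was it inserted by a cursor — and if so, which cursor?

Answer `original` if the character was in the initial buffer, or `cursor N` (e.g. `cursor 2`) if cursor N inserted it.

Answer: cursor 1

Derivation:
After op 1 (move_right): buffer="wgvylqtf" (len 8), cursors c1@1 c2@3 c3@6, authorship ........
After op 2 (add_cursor(5)): buffer="wgvylqtf" (len 8), cursors c1@1 c2@3 c4@5 c3@6, authorship ........
After op 3 (insert('b')): buffer="wbgvbylbqbtf" (len 12), cursors c1@2 c2@5 c4@8 c3@10, authorship .1..2..4.3..
Authorship (.=original, N=cursor N): . 1 . . 2 . . 4 . 3 . .
Index 1: author = 1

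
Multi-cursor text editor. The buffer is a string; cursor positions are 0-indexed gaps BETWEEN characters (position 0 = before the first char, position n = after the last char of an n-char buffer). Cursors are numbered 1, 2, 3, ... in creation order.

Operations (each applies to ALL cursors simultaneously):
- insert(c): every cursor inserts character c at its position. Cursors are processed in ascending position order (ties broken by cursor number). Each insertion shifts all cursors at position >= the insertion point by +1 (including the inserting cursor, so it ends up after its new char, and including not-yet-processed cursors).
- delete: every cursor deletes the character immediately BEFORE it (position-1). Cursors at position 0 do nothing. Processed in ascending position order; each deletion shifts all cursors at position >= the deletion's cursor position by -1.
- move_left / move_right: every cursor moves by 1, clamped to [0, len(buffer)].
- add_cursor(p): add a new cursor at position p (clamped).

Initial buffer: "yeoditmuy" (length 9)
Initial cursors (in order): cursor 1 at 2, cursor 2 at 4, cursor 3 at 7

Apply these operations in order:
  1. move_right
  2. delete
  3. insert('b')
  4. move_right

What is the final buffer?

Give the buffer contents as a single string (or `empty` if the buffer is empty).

After op 1 (move_right): buffer="yeoditmuy" (len 9), cursors c1@3 c2@5 c3@8, authorship .........
After op 2 (delete): buffer="yedtmy" (len 6), cursors c1@2 c2@3 c3@5, authorship ......
After op 3 (insert('b')): buffer="yebdbtmby" (len 9), cursors c1@3 c2@5 c3@8, authorship ..1.2..3.
After op 4 (move_right): buffer="yebdbtmby" (len 9), cursors c1@4 c2@6 c3@9, authorship ..1.2..3.

Answer: yebdbtmby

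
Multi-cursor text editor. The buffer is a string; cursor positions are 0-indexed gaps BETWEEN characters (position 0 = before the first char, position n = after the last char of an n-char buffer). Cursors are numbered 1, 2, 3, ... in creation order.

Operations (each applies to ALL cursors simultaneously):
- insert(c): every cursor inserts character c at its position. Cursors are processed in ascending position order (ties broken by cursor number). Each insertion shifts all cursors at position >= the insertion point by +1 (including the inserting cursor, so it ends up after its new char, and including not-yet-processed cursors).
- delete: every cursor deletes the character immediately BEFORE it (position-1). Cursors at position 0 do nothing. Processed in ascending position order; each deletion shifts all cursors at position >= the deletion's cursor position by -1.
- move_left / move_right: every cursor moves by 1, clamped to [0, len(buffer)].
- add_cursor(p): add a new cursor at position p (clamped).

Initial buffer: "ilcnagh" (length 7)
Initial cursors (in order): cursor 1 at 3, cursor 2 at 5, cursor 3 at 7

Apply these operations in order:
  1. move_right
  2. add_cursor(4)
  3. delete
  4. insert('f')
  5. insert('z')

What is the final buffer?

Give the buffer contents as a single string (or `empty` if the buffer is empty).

After op 1 (move_right): buffer="ilcnagh" (len 7), cursors c1@4 c2@6 c3@7, authorship .......
After op 2 (add_cursor(4)): buffer="ilcnagh" (len 7), cursors c1@4 c4@4 c2@6 c3@7, authorship .......
After op 3 (delete): buffer="ila" (len 3), cursors c1@2 c4@2 c2@3 c3@3, authorship ...
After op 4 (insert('f')): buffer="ilffaff" (len 7), cursors c1@4 c4@4 c2@7 c3@7, authorship ..14.23
After op 5 (insert('z')): buffer="ilffzzaffzz" (len 11), cursors c1@6 c4@6 c2@11 c3@11, authorship ..1414.2323

Answer: ilffzzaffzz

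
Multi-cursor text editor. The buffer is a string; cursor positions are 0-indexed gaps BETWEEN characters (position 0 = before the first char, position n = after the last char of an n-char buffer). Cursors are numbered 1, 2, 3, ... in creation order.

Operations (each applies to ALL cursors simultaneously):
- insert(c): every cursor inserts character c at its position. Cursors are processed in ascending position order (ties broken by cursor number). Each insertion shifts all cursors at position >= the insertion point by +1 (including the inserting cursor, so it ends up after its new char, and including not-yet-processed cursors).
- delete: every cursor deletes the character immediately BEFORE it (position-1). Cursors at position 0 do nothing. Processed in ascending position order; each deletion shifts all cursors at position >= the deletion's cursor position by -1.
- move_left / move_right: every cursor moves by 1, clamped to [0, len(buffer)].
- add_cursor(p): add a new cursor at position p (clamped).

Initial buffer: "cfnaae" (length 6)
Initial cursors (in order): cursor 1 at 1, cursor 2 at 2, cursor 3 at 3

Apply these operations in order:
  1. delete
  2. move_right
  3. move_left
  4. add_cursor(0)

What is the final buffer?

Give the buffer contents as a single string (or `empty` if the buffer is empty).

Answer: aae

Derivation:
After op 1 (delete): buffer="aae" (len 3), cursors c1@0 c2@0 c3@0, authorship ...
After op 2 (move_right): buffer="aae" (len 3), cursors c1@1 c2@1 c3@1, authorship ...
After op 3 (move_left): buffer="aae" (len 3), cursors c1@0 c2@0 c3@0, authorship ...
After op 4 (add_cursor(0)): buffer="aae" (len 3), cursors c1@0 c2@0 c3@0 c4@0, authorship ...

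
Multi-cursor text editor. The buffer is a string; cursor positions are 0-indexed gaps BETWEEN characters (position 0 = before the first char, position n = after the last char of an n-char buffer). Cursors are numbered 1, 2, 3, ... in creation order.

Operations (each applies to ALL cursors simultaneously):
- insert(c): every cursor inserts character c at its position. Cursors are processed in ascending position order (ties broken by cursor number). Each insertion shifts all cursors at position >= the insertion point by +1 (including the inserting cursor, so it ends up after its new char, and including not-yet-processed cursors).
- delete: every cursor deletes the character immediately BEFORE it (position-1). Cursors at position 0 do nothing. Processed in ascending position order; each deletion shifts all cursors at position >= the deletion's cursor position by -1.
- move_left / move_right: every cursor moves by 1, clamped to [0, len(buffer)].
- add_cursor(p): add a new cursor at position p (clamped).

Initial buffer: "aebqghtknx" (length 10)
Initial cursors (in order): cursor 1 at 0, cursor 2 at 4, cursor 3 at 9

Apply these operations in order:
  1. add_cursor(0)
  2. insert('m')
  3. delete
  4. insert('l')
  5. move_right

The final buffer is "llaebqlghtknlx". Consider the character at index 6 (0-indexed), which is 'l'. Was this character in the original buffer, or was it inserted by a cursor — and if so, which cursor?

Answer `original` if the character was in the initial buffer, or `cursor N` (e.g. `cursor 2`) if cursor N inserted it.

Answer: cursor 2

Derivation:
After op 1 (add_cursor(0)): buffer="aebqghtknx" (len 10), cursors c1@0 c4@0 c2@4 c3@9, authorship ..........
After op 2 (insert('m')): buffer="mmaebqmghtknmx" (len 14), cursors c1@2 c4@2 c2@7 c3@13, authorship 14....2.....3.
After op 3 (delete): buffer="aebqghtknx" (len 10), cursors c1@0 c4@0 c2@4 c3@9, authorship ..........
After op 4 (insert('l')): buffer="llaebqlghtknlx" (len 14), cursors c1@2 c4@2 c2@7 c3@13, authorship 14....2.....3.
After op 5 (move_right): buffer="llaebqlghtknlx" (len 14), cursors c1@3 c4@3 c2@8 c3@14, authorship 14....2.....3.
Authorship (.=original, N=cursor N): 1 4 . . . . 2 . . . . . 3 .
Index 6: author = 2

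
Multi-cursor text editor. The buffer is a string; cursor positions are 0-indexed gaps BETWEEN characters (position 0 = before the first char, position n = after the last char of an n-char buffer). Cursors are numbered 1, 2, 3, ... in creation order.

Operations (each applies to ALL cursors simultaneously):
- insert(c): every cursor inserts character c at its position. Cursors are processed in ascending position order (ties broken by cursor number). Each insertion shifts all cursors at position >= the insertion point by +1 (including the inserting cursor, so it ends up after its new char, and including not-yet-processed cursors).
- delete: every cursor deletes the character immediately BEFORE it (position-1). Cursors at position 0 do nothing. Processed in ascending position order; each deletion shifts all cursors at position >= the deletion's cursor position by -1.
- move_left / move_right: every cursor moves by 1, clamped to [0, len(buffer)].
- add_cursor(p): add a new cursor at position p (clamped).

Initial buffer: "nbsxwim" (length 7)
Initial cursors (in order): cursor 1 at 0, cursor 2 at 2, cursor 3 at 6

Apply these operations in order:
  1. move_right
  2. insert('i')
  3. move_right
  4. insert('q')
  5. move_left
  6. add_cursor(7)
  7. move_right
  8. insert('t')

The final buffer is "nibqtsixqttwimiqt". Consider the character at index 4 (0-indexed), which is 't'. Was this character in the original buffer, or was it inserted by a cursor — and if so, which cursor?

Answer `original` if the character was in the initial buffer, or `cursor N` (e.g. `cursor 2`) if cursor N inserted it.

After op 1 (move_right): buffer="nbsxwim" (len 7), cursors c1@1 c2@3 c3@7, authorship .......
After op 2 (insert('i')): buffer="nibsixwimi" (len 10), cursors c1@2 c2@5 c3@10, authorship .1..2....3
After op 3 (move_right): buffer="nibsixwimi" (len 10), cursors c1@3 c2@6 c3@10, authorship .1..2....3
After op 4 (insert('q')): buffer="nibqsixqwimiq" (len 13), cursors c1@4 c2@8 c3@13, authorship .1.1.2.2...33
After op 5 (move_left): buffer="nibqsixqwimiq" (len 13), cursors c1@3 c2@7 c3@12, authorship .1.1.2.2...33
After op 6 (add_cursor(7)): buffer="nibqsixqwimiq" (len 13), cursors c1@3 c2@7 c4@7 c3@12, authorship .1.1.2.2...33
After op 7 (move_right): buffer="nibqsixqwimiq" (len 13), cursors c1@4 c2@8 c4@8 c3@13, authorship .1.1.2.2...33
After op 8 (insert('t')): buffer="nibqtsixqttwimiqt" (len 17), cursors c1@5 c2@11 c4@11 c3@17, authorship .1.11.2.224...333
Authorship (.=original, N=cursor N): . 1 . 1 1 . 2 . 2 2 4 . . . 3 3 3
Index 4: author = 1

Answer: cursor 1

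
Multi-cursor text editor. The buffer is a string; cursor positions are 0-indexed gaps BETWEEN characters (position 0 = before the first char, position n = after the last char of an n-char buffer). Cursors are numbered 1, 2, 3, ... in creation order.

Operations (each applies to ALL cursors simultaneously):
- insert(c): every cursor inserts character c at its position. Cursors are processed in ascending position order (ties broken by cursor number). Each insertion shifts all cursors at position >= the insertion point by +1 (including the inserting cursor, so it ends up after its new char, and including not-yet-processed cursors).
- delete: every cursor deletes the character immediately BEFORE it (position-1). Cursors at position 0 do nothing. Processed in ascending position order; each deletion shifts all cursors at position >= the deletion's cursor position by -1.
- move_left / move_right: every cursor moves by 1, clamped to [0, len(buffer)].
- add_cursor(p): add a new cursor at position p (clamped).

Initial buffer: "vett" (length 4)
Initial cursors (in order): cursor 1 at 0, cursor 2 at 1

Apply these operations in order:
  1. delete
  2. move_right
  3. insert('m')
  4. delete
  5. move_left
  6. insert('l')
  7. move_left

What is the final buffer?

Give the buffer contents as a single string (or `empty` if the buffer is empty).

Answer: llett

Derivation:
After op 1 (delete): buffer="ett" (len 3), cursors c1@0 c2@0, authorship ...
After op 2 (move_right): buffer="ett" (len 3), cursors c1@1 c2@1, authorship ...
After op 3 (insert('m')): buffer="emmtt" (len 5), cursors c1@3 c2@3, authorship .12..
After op 4 (delete): buffer="ett" (len 3), cursors c1@1 c2@1, authorship ...
After op 5 (move_left): buffer="ett" (len 3), cursors c1@0 c2@0, authorship ...
After op 6 (insert('l')): buffer="llett" (len 5), cursors c1@2 c2@2, authorship 12...
After op 7 (move_left): buffer="llett" (len 5), cursors c1@1 c2@1, authorship 12...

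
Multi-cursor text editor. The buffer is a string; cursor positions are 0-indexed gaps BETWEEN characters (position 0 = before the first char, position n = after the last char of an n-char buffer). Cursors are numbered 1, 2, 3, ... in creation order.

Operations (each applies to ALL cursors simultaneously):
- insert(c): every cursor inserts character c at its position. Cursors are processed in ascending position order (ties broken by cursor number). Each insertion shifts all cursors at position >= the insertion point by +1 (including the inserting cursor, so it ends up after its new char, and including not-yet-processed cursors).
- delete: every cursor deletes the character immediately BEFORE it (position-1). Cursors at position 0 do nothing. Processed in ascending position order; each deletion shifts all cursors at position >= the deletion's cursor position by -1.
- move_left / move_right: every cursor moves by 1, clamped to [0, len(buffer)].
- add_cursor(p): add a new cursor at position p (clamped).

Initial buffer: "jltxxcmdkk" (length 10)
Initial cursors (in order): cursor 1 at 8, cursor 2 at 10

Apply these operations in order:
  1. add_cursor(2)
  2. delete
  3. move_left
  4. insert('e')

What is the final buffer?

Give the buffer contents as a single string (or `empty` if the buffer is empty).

After op 1 (add_cursor(2)): buffer="jltxxcmdkk" (len 10), cursors c3@2 c1@8 c2@10, authorship ..........
After op 2 (delete): buffer="jtxxcmk" (len 7), cursors c3@1 c1@6 c2@7, authorship .......
After op 3 (move_left): buffer="jtxxcmk" (len 7), cursors c3@0 c1@5 c2@6, authorship .......
After op 4 (insert('e')): buffer="ejtxxcemek" (len 10), cursors c3@1 c1@7 c2@9, authorship 3.....1.2.

Answer: ejtxxcemek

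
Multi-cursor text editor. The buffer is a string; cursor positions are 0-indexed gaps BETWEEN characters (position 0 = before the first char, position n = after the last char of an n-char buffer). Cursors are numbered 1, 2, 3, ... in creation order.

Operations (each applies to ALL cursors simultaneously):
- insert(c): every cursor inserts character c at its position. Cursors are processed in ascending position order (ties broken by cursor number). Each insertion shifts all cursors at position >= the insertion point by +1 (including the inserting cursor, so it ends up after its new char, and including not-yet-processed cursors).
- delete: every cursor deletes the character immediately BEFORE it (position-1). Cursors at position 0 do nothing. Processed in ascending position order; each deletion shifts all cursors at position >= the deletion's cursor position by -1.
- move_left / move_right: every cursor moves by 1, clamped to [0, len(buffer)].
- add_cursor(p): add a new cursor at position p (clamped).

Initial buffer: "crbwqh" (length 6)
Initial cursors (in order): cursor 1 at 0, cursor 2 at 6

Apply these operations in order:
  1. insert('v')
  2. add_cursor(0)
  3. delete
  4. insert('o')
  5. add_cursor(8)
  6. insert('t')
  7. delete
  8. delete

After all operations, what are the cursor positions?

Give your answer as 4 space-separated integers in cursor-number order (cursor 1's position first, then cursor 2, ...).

After op 1 (insert('v')): buffer="vcrbwqhv" (len 8), cursors c1@1 c2@8, authorship 1......2
After op 2 (add_cursor(0)): buffer="vcrbwqhv" (len 8), cursors c3@0 c1@1 c2@8, authorship 1......2
After op 3 (delete): buffer="crbwqh" (len 6), cursors c1@0 c3@0 c2@6, authorship ......
After op 4 (insert('o')): buffer="oocrbwqho" (len 9), cursors c1@2 c3@2 c2@9, authorship 13......2
After op 5 (add_cursor(8)): buffer="oocrbwqho" (len 9), cursors c1@2 c3@2 c4@8 c2@9, authorship 13......2
After op 6 (insert('t')): buffer="oottcrbwqhtot" (len 13), cursors c1@4 c3@4 c4@11 c2@13, authorship 1313......422
After op 7 (delete): buffer="oocrbwqho" (len 9), cursors c1@2 c3@2 c4@8 c2@9, authorship 13......2
After op 8 (delete): buffer="crbwq" (len 5), cursors c1@0 c3@0 c2@5 c4@5, authorship .....

Answer: 0 5 0 5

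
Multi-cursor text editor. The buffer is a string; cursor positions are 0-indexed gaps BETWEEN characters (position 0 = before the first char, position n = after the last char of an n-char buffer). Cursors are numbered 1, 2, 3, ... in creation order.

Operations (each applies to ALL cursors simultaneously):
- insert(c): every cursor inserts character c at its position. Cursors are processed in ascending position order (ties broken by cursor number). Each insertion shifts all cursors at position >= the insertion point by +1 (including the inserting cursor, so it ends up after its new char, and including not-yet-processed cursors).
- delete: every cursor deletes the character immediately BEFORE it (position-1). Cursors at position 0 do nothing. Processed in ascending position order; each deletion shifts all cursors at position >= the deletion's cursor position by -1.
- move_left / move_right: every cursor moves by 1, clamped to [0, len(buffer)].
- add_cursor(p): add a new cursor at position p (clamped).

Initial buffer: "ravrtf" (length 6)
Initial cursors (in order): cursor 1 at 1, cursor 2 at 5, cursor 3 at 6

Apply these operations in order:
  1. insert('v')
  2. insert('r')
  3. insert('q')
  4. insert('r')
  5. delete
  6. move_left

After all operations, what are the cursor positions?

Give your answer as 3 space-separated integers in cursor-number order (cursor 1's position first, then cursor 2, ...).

After op 1 (insert('v')): buffer="rvavrtvfv" (len 9), cursors c1@2 c2@7 c3@9, authorship .1....2.3
After op 2 (insert('r')): buffer="rvravrtvrfvr" (len 12), cursors c1@3 c2@9 c3@12, authorship .11....22.33
After op 3 (insert('q')): buffer="rvrqavrtvrqfvrq" (len 15), cursors c1@4 c2@11 c3@15, authorship .111....222.333
After op 4 (insert('r')): buffer="rvrqravrtvrqrfvrqr" (len 18), cursors c1@5 c2@13 c3@18, authorship .1111....2222.3333
After op 5 (delete): buffer="rvrqavrtvrqfvrq" (len 15), cursors c1@4 c2@11 c3@15, authorship .111....222.333
After op 6 (move_left): buffer="rvrqavrtvrqfvrq" (len 15), cursors c1@3 c2@10 c3@14, authorship .111....222.333

Answer: 3 10 14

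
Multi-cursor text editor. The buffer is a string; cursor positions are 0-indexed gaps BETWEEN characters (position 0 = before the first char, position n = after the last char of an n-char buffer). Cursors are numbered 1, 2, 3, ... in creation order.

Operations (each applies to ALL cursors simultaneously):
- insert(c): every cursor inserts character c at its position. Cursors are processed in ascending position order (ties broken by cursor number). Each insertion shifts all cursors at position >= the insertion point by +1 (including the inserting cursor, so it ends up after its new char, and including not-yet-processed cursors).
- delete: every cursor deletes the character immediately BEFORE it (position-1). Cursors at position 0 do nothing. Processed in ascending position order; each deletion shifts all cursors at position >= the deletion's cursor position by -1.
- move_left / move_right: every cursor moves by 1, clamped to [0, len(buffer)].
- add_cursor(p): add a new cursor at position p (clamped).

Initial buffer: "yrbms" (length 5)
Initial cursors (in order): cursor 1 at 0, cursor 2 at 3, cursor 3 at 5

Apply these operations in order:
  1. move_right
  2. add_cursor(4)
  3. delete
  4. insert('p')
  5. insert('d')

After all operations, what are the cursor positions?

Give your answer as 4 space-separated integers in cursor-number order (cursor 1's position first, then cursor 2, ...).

Answer: 2 9 9 9

Derivation:
After op 1 (move_right): buffer="yrbms" (len 5), cursors c1@1 c2@4 c3@5, authorship .....
After op 2 (add_cursor(4)): buffer="yrbms" (len 5), cursors c1@1 c2@4 c4@4 c3@5, authorship .....
After op 3 (delete): buffer="r" (len 1), cursors c1@0 c2@1 c3@1 c4@1, authorship .
After op 4 (insert('p')): buffer="prppp" (len 5), cursors c1@1 c2@5 c3@5 c4@5, authorship 1.234
After op 5 (insert('d')): buffer="pdrpppddd" (len 9), cursors c1@2 c2@9 c3@9 c4@9, authorship 11.234234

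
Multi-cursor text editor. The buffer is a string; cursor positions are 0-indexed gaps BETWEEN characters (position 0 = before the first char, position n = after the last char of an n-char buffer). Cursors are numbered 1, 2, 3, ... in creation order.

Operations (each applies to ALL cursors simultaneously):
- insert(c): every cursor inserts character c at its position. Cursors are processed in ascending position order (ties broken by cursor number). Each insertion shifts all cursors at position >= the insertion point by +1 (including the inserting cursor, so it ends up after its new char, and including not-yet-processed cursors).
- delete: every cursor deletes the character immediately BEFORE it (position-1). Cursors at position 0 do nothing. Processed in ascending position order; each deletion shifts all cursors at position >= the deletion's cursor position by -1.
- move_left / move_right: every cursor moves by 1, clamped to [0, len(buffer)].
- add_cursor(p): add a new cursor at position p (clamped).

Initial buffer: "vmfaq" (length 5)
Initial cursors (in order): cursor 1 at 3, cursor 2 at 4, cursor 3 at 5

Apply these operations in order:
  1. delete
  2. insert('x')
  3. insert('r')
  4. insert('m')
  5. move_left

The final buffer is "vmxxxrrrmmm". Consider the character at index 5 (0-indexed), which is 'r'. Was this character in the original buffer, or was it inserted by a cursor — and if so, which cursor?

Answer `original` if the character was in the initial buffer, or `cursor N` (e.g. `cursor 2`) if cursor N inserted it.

After op 1 (delete): buffer="vm" (len 2), cursors c1@2 c2@2 c3@2, authorship ..
After op 2 (insert('x')): buffer="vmxxx" (len 5), cursors c1@5 c2@5 c3@5, authorship ..123
After op 3 (insert('r')): buffer="vmxxxrrr" (len 8), cursors c1@8 c2@8 c3@8, authorship ..123123
After op 4 (insert('m')): buffer="vmxxxrrrmmm" (len 11), cursors c1@11 c2@11 c3@11, authorship ..123123123
After op 5 (move_left): buffer="vmxxxrrrmmm" (len 11), cursors c1@10 c2@10 c3@10, authorship ..123123123
Authorship (.=original, N=cursor N): . . 1 2 3 1 2 3 1 2 3
Index 5: author = 1

Answer: cursor 1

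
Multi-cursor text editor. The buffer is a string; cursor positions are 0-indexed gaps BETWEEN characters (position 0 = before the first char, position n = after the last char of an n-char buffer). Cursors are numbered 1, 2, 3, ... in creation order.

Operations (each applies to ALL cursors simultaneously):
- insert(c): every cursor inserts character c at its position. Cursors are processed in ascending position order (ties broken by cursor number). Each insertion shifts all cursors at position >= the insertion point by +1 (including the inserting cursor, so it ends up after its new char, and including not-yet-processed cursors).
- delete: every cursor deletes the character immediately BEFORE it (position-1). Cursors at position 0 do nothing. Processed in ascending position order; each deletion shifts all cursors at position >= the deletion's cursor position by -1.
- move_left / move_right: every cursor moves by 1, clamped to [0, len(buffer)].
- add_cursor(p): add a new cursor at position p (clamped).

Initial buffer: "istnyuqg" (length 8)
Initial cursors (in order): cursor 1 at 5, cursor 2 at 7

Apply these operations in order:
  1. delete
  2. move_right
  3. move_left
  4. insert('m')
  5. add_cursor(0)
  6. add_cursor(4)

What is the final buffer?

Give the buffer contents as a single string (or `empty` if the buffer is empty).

After op 1 (delete): buffer="istnug" (len 6), cursors c1@4 c2@5, authorship ......
After op 2 (move_right): buffer="istnug" (len 6), cursors c1@5 c2@6, authorship ......
After op 3 (move_left): buffer="istnug" (len 6), cursors c1@4 c2@5, authorship ......
After op 4 (insert('m')): buffer="istnmumg" (len 8), cursors c1@5 c2@7, authorship ....1.2.
After op 5 (add_cursor(0)): buffer="istnmumg" (len 8), cursors c3@0 c1@5 c2@7, authorship ....1.2.
After op 6 (add_cursor(4)): buffer="istnmumg" (len 8), cursors c3@0 c4@4 c1@5 c2@7, authorship ....1.2.

Answer: istnmumg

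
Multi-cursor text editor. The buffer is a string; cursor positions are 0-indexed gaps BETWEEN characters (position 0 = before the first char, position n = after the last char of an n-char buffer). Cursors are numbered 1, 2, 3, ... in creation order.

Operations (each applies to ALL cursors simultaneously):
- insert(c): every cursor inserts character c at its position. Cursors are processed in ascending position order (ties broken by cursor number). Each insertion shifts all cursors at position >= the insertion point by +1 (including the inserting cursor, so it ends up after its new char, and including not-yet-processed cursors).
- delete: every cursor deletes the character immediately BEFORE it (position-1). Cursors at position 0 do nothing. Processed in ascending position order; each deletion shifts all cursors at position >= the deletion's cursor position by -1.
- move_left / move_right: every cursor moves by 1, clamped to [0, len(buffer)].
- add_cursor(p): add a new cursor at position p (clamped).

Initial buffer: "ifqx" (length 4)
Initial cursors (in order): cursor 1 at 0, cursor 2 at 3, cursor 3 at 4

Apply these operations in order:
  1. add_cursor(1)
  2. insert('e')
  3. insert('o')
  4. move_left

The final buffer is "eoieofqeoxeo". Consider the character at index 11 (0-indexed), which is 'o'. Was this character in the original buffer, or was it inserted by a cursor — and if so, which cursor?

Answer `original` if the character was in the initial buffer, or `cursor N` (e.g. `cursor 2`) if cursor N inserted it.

Answer: cursor 3

Derivation:
After op 1 (add_cursor(1)): buffer="ifqx" (len 4), cursors c1@0 c4@1 c2@3 c3@4, authorship ....
After op 2 (insert('e')): buffer="eiefqexe" (len 8), cursors c1@1 c4@3 c2@6 c3@8, authorship 1.4..2.3
After op 3 (insert('o')): buffer="eoieofqeoxeo" (len 12), cursors c1@2 c4@5 c2@9 c3@12, authorship 11.44..22.33
After op 4 (move_left): buffer="eoieofqeoxeo" (len 12), cursors c1@1 c4@4 c2@8 c3@11, authorship 11.44..22.33
Authorship (.=original, N=cursor N): 1 1 . 4 4 . . 2 2 . 3 3
Index 11: author = 3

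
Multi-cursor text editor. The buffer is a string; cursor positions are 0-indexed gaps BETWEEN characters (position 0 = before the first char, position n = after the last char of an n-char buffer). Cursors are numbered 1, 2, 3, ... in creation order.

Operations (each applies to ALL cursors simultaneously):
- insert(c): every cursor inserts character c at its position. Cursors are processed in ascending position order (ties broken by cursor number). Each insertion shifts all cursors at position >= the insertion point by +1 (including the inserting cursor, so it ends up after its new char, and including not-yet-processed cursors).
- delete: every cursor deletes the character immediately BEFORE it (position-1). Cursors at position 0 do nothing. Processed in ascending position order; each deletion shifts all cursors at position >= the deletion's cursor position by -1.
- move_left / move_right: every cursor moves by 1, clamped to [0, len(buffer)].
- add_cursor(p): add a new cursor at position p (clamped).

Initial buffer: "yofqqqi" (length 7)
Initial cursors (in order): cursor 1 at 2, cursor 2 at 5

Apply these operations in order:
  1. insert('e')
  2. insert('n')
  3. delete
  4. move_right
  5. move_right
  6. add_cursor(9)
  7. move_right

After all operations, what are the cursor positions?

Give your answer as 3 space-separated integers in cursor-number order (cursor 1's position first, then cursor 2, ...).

After op 1 (insert('e')): buffer="yoefqqeqi" (len 9), cursors c1@3 c2@7, authorship ..1...2..
After op 2 (insert('n')): buffer="yoenfqqenqi" (len 11), cursors c1@4 c2@9, authorship ..11...22..
After op 3 (delete): buffer="yoefqqeqi" (len 9), cursors c1@3 c2@7, authorship ..1...2..
After op 4 (move_right): buffer="yoefqqeqi" (len 9), cursors c1@4 c2@8, authorship ..1...2..
After op 5 (move_right): buffer="yoefqqeqi" (len 9), cursors c1@5 c2@9, authorship ..1...2..
After op 6 (add_cursor(9)): buffer="yoefqqeqi" (len 9), cursors c1@5 c2@9 c3@9, authorship ..1...2..
After op 7 (move_right): buffer="yoefqqeqi" (len 9), cursors c1@6 c2@9 c3@9, authorship ..1...2..

Answer: 6 9 9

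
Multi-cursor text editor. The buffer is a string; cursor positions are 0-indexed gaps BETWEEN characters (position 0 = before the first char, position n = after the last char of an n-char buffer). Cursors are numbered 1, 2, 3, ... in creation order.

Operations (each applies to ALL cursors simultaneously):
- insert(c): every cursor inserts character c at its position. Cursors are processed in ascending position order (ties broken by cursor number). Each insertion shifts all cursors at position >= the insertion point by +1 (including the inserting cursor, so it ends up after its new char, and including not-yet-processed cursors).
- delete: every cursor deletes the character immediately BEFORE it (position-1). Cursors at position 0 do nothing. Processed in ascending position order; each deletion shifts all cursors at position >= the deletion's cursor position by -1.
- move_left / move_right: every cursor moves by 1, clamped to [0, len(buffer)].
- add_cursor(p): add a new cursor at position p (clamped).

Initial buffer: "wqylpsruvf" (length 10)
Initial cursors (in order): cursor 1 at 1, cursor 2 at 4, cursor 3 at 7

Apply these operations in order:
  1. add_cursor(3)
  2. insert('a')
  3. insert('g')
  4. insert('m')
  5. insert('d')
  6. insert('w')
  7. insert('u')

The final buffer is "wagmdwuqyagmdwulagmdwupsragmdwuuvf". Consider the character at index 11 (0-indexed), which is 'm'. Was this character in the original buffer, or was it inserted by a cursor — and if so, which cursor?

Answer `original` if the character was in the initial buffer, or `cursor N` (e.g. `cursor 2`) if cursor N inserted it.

Answer: cursor 4

Derivation:
After op 1 (add_cursor(3)): buffer="wqylpsruvf" (len 10), cursors c1@1 c4@3 c2@4 c3@7, authorship ..........
After op 2 (insert('a')): buffer="waqyalapsrauvf" (len 14), cursors c1@2 c4@5 c2@7 c3@11, authorship .1..4.2...3...
After op 3 (insert('g')): buffer="wagqyaglagpsraguvf" (len 18), cursors c1@3 c4@7 c2@10 c3@15, authorship .11..44.22...33...
After op 4 (insert('m')): buffer="wagmqyagmlagmpsragmuvf" (len 22), cursors c1@4 c4@9 c2@13 c3@19, authorship .111..444.222...333...
After op 5 (insert('d')): buffer="wagmdqyagmdlagmdpsragmduvf" (len 26), cursors c1@5 c4@11 c2@16 c3@23, authorship .1111..4444.2222...3333...
After op 6 (insert('w')): buffer="wagmdwqyagmdwlagmdwpsragmdwuvf" (len 30), cursors c1@6 c4@13 c2@19 c3@27, authorship .11111..44444.22222...33333...
After op 7 (insert('u')): buffer="wagmdwuqyagmdwulagmdwupsragmdwuuvf" (len 34), cursors c1@7 c4@15 c2@22 c3@31, authorship .111111..444444.222222...333333...
Authorship (.=original, N=cursor N): . 1 1 1 1 1 1 . . 4 4 4 4 4 4 . 2 2 2 2 2 2 . . . 3 3 3 3 3 3 . . .
Index 11: author = 4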